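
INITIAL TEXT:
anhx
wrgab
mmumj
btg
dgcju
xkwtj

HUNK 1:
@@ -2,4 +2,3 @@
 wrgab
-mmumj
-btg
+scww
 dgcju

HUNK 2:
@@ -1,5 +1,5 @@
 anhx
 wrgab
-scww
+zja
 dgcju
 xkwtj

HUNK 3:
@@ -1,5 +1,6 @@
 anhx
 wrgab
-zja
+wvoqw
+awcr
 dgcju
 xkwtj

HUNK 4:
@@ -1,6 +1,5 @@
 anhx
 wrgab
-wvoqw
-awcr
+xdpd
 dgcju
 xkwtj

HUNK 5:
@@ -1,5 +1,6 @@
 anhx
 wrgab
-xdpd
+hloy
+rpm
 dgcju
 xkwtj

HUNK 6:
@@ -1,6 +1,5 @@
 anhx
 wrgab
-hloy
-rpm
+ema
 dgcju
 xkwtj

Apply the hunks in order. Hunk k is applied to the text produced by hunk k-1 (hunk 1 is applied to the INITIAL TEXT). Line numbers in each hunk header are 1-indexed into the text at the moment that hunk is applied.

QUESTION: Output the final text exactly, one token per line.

Hunk 1: at line 2 remove [mmumj,btg] add [scww] -> 5 lines: anhx wrgab scww dgcju xkwtj
Hunk 2: at line 1 remove [scww] add [zja] -> 5 lines: anhx wrgab zja dgcju xkwtj
Hunk 3: at line 1 remove [zja] add [wvoqw,awcr] -> 6 lines: anhx wrgab wvoqw awcr dgcju xkwtj
Hunk 4: at line 1 remove [wvoqw,awcr] add [xdpd] -> 5 lines: anhx wrgab xdpd dgcju xkwtj
Hunk 5: at line 1 remove [xdpd] add [hloy,rpm] -> 6 lines: anhx wrgab hloy rpm dgcju xkwtj
Hunk 6: at line 1 remove [hloy,rpm] add [ema] -> 5 lines: anhx wrgab ema dgcju xkwtj

Answer: anhx
wrgab
ema
dgcju
xkwtj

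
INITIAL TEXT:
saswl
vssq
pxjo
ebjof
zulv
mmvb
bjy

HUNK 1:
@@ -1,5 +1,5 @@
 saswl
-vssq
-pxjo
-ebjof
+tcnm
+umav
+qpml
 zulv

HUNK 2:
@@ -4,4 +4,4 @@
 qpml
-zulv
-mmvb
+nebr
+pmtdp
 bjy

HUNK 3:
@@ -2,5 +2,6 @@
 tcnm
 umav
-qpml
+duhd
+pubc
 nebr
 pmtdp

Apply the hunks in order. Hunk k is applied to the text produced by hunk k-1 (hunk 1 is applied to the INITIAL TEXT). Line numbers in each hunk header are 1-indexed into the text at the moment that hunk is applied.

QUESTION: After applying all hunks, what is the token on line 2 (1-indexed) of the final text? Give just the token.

Answer: tcnm

Derivation:
Hunk 1: at line 1 remove [vssq,pxjo,ebjof] add [tcnm,umav,qpml] -> 7 lines: saswl tcnm umav qpml zulv mmvb bjy
Hunk 2: at line 4 remove [zulv,mmvb] add [nebr,pmtdp] -> 7 lines: saswl tcnm umav qpml nebr pmtdp bjy
Hunk 3: at line 2 remove [qpml] add [duhd,pubc] -> 8 lines: saswl tcnm umav duhd pubc nebr pmtdp bjy
Final line 2: tcnm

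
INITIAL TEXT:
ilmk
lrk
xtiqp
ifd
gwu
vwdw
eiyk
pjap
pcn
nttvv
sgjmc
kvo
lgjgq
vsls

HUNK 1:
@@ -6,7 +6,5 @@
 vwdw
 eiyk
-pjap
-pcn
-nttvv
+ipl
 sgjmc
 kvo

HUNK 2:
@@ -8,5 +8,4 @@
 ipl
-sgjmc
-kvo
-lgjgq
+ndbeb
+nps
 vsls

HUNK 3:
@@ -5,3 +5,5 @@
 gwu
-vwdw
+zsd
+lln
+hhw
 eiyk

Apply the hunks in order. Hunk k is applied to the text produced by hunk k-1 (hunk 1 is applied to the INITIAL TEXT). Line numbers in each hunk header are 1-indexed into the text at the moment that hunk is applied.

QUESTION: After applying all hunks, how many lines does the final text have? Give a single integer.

Hunk 1: at line 6 remove [pjap,pcn,nttvv] add [ipl] -> 12 lines: ilmk lrk xtiqp ifd gwu vwdw eiyk ipl sgjmc kvo lgjgq vsls
Hunk 2: at line 8 remove [sgjmc,kvo,lgjgq] add [ndbeb,nps] -> 11 lines: ilmk lrk xtiqp ifd gwu vwdw eiyk ipl ndbeb nps vsls
Hunk 3: at line 5 remove [vwdw] add [zsd,lln,hhw] -> 13 lines: ilmk lrk xtiqp ifd gwu zsd lln hhw eiyk ipl ndbeb nps vsls
Final line count: 13

Answer: 13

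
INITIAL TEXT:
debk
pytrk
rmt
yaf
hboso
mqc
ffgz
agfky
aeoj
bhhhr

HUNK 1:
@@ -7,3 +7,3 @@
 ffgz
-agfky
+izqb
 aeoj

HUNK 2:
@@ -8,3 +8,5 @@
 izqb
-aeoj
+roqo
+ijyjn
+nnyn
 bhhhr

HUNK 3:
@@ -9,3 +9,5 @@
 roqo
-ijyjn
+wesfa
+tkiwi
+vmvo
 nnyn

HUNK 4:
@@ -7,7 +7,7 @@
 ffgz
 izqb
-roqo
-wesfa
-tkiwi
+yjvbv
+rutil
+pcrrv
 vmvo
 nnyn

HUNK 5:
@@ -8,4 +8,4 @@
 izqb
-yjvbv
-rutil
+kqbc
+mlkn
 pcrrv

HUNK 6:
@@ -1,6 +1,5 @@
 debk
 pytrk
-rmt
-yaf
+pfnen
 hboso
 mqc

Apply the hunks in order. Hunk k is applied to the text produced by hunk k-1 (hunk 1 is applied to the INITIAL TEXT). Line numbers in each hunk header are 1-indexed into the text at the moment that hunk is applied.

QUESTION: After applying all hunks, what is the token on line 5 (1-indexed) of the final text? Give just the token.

Answer: mqc

Derivation:
Hunk 1: at line 7 remove [agfky] add [izqb] -> 10 lines: debk pytrk rmt yaf hboso mqc ffgz izqb aeoj bhhhr
Hunk 2: at line 8 remove [aeoj] add [roqo,ijyjn,nnyn] -> 12 lines: debk pytrk rmt yaf hboso mqc ffgz izqb roqo ijyjn nnyn bhhhr
Hunk 3: at line 9 remove [ijyjn] add [wesfa,tkiwi,vmvo] -> 14 lines: debk pytrk rmt yaf hboso mqc ffgz izqb roqo wesfa tkiwi vmvo nnyn bhhhr
Hunk 4: at line 7 remove [roqo,wesfa,tkiwi] add [yjvbv,rutil,pcrrv] -> 14 lines: debk pytrk rmt yaf hboso mqc ffgz izqb yjvbv rutil pcrrv vmvo nnyn bhhhr
Hunk 5: at line 8 remove [yjvbv,rutil] add [kqbc,mlkn] -> 14 lines: debk pytrk rmt yaf hboso mqc ffgz izqb kqbc mlkn pcrrv vmvo nnyn bhhhr
Hunk 6: at line 1 remove [rmt,yaf] add [pfnen] -> 13 lines: debk pytrk pfnen hboso mqc ffgz izqb kqbc mlkn pcrrv vmvo nnyn bhhhr
Final line 5: mqc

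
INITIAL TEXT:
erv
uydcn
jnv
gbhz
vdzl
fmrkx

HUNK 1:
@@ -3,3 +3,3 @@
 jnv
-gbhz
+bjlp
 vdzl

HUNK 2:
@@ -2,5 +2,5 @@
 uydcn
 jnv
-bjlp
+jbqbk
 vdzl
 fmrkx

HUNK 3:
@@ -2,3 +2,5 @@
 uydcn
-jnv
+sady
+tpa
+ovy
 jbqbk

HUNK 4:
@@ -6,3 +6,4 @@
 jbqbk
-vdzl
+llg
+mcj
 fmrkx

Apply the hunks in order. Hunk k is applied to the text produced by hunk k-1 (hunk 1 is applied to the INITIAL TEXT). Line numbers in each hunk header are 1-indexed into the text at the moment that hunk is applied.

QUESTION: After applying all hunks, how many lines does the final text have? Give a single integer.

Answer: 9

Derivation:
Hunk 1: at line 3 remove [gbhz] add [bjlp] -> 6 lines: erv uydcn jnv bjlp vdzl fmrkx
Hunk 2: at line 2 remove [bjlp] add [jbqbk] -> 6 lines: erv uydcn jnv jbqbk vdzl fmrkx
Hunk 3: at line 2 remove [jnv] add [sady,tpa,ovy] -> 8 lines: erv uydcn sady tpa ovy jbqbk vdzl fmrkx
Hunk 4: at line 6 remove [vdzl] add [llg,mcj] -> 9 lines: erv uydcn sady tpa ovy jbqbk llg mcj fmrkx
Final line count: 9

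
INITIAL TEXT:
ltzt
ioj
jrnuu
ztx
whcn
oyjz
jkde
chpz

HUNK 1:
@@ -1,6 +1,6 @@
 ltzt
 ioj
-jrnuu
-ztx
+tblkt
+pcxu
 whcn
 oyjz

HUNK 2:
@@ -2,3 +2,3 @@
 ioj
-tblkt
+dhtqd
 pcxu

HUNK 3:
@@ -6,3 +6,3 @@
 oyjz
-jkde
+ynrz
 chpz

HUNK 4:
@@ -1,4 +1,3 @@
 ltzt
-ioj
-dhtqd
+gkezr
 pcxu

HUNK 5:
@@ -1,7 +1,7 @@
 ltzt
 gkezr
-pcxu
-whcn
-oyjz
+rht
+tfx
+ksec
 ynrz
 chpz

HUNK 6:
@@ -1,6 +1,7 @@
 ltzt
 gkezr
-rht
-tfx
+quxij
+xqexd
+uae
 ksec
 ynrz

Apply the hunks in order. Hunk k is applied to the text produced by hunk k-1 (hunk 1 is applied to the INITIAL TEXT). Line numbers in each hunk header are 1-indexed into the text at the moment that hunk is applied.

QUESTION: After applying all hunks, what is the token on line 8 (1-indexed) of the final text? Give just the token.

Answer: chpz

Derivation:
Hunk 1: at line 1 remove [jrnuu,ztx] add [tblkt,pcxu] -> 8 lines: ltzt ioj tblkt pcxu whcn oyjz jkde chpz
Hunk 2: at line 2 remove [tblkt] add [dhtqd] -> 8 lines: ltzt ioj dhtqd pcxu whcn oyjz jkde chpz
Hunk 3: at line 6 remove [jkde] add [ynrz] -> 8 lines: ltzt ioj dhtqd pcxu whcn oyjz ynrz chpz
Hunk 4: at line 1 remove [ioj,dhtqd] add [gkezr] -> 7 lines: ltzt gkezr pcxu whcn oyjz ynrz chpz
Hunk 5: at line 1 remove [pcxu,whcn,oyjz] add [rht,tfx,ksec] -> 7 lines: ltzt gkezr rht tfx ksec ynrz chpz
Hunk 6: at line 1 remove [rht,tfx] add [quxij,xqexd,uae] -> 8 lines: ltzt gkezr quxij xqexd uae ksec ynrz chpz
Final line 8: chpz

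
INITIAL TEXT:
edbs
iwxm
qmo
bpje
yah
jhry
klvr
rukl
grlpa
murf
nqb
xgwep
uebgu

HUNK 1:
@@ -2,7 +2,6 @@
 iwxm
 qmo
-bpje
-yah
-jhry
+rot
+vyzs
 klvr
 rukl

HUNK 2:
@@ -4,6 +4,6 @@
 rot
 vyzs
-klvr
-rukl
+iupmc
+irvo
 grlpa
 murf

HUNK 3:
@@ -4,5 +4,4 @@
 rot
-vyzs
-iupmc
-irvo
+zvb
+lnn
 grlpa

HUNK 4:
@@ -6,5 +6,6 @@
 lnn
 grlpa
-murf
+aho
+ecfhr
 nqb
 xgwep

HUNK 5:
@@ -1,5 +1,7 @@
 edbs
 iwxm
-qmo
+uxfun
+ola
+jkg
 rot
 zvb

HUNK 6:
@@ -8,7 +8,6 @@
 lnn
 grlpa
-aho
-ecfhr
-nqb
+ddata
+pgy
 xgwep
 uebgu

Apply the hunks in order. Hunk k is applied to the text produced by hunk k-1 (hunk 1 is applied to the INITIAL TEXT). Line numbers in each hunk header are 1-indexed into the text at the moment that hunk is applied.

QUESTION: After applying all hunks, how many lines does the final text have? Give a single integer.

Hunk 1: at line 2 remove [bpje,yah,jhry] add [rot,vyzs] -> 12 lines: edbs iwxm qmo rot vyzs klvr rukl grlpa murf nqb xgwep uebgu
Hunk 2: at line 4 remove [klvr,rukl] add [iupmc,irvo] -> 12 lines: edbs iwxm qmo rot vyzs iupmc irvo grlpa murf nqb xgwep uebgu
Hunk 3: at line 4 remove [vyzs,iupmc,irvo] add [zvb,lnn] -> 11 lines: edbs iwxm qmo rot zvb lnn grlpa murf nqb xgwep uebgu
Hunk 4: at line 6 remove [murf] add [aho,ecfhr] -> 12 lines: edbs iwxm qmo rot zvb lnn grlpa aho ecfhr nqb xgwep uebgu
Hunk 5: at line 1 remove [qmo] add [uxfun,ola,jkg] -> 14 lines: edbs iwxm uxfun ola jkg rot zvb lnn grlpa aho ecfhr nqb xgwep uebgu
Hunk 6: at line 8 remove [aho,ecfhr,nqb] add [ddata,pgy] -> 13 lines: edbs iwxm uxfun ola jkg rot zvb lnn grlpa ddata pgy xgwep uebgu
Final line count: 13

Answer: 13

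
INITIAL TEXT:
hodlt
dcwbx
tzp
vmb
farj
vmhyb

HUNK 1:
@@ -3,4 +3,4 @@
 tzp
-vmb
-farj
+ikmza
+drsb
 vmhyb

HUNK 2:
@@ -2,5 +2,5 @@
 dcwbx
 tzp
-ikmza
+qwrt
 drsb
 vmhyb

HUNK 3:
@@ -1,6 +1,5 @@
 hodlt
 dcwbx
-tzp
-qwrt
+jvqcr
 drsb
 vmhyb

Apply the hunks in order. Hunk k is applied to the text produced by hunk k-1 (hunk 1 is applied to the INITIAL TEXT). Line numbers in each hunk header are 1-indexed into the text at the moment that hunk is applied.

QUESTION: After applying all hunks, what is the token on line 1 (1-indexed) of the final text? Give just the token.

Answer: hodlt

Derivation:
Hunk 1: at line 3 remove [vmb,farj] add [ikmza,drsb] -> 6 lines: hodlt dcwbx tzp ikmza drsb vmhyb
Hunk 2: at line 2 remove [ikmza] add [qwrt] -> 6 lines: hodlt dcwbx tzp qwrt drsb vmhyb
Hunk 3: at line 1 remove [tzp,qwrt] add [jvqcr] -> 5 lines: hodlt dcwbx jvqcr drsb vmhyb
Final line 1: hodlt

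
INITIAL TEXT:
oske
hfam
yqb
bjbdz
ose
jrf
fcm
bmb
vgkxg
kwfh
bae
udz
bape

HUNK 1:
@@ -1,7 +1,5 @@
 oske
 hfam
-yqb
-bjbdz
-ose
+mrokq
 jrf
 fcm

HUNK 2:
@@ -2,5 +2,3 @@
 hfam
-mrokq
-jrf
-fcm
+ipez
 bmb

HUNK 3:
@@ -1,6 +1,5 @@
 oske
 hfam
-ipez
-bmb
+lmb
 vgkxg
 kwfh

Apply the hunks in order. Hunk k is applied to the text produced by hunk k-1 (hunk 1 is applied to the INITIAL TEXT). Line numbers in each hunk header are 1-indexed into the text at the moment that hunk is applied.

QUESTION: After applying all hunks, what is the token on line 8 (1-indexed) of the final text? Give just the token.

Answer: bape

Derivation:
Hunk 1: at line 1 remove [yqb,bjbdz,ose] add [mrokq] -> 11 lines: oske hfam mrokq jrf fcm bmb vgkxg kwfh bae udz bape
Hunk 2: at line 2 remove [mrokq,jrf,fcm] add [ipez] -> 9 lines: oske hfam ipez bmb vgkxg kwfh bae udz bape
Hunk 3: at line 1 remove [ipez,bmb] add [lmb] -> 8 lines: oske hfam lmb vgkxg kwfh bae udz bape
Final line 8: bape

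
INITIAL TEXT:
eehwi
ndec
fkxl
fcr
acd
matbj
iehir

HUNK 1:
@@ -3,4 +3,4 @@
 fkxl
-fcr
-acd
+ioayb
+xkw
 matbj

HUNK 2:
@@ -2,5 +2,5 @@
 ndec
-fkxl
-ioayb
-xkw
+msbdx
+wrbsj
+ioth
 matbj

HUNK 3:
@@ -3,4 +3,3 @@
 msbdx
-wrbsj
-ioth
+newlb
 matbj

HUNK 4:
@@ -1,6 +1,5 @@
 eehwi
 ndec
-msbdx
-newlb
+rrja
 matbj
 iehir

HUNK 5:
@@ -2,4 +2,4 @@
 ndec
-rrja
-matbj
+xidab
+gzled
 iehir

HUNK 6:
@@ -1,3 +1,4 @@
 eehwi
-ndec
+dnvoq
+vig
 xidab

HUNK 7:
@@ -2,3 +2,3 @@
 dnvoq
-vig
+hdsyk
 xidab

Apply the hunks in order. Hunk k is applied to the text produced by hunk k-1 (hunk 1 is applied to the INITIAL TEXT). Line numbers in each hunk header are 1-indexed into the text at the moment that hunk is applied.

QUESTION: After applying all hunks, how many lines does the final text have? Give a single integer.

Hunk 1: at line 3 remove [fcr,acd] add [ioayb,xkw] -> 7 lines: eehwi ndec fkxl ioayb xkw matbj iehir
Hunk 2: at line 2 remove [fkxl,ioayb,xkw] add [msbdx,wrbsj,ioth] -> 7 lines: eehwi ndec msbdx wrbsj ioth matbj iehir
Hunk 3: at line 3 remove [wrbsj,ioth] add [newlb] -> 6 lines: eehwi ndec msbdx newlb matbj iehir
Hunk 4: at line 1 remove [msbdx,newlb] add [rrja] -> 5 lines: eehwi ndec rrja matbj iehir
Hunk 5: at line 2 remove [rrja,matbj] add [xidab,gzled] -> 5 lines: eehwi ndec xidab gzled iehir
Hunk 6: at line 1 remove [ndec] add [dnvoq,vig] -> 6 lines: eehwi dnvoq vig xidab gzled iehir
Hunk 7: at line 2 remove [vig] add [hdsyk] -> 6 lines: eehwi dnvoq hdsyk xidab gzled iehir
Final line count: 6

Answer: 6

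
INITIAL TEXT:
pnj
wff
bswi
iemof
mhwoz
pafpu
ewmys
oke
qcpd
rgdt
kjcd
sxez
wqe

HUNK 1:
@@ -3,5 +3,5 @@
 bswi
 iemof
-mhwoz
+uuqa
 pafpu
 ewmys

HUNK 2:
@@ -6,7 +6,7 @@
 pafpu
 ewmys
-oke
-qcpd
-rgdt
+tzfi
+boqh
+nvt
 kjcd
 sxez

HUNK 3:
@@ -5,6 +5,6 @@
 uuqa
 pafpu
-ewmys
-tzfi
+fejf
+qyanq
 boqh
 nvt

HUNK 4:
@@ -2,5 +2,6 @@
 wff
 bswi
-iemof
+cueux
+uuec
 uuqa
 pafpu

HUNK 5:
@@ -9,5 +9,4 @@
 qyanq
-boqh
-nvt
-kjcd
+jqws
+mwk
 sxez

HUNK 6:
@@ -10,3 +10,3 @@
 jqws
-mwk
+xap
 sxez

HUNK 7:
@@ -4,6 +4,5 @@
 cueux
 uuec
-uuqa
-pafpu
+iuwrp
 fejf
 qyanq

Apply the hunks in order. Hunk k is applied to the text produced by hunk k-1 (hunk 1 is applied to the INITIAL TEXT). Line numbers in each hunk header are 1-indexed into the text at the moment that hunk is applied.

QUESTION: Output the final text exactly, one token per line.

Hunk 1: at line 3 remove [mhwoz] add [uuqa] -> 13 lines: pnj wff bswi iemof uuqa pafpu ewmys oke qcpd rgdt kjcd sxez wqe
Hunk 2: at line 6 remove [oke,qcpd,rgdt] add [tzfi,boqh,nvt] -> 13 lines: pnj wff bswi iemof uuqa pafpu ewmys tzfi boqh nvt kjcd sxez wqe
Hunk 3: at line 5 remove [ewmys,tzfi] add [fejf,qyanq] -> 13 lines: pnj wff bswi iemof uuqa pafpu fejf qyanq boqh nvt kjcd sxez wqe
Hunk 4: at line 2 remove [iemof] add [cueux,uuec] -> 14 lines: pnj wff bswi cueux uuec uuqa pafpu fejf qyanq boqh nvt kjcd sxez wqe
Hunk 5: at line 9 remove [boqh,nvt,kjcd] add [jqws,mwk] -> 13 lines: pnj wff bswi cueux uuec uuqa pafpu fejf qyanq jqws mwk sxez wqe
Hunk 6: at line 10 remove [mwk] add [xap] -> 13 lines: pnj wff bswi cueux uuec uuqa pafpu fejf qyanq jqws xap sxez wqe
Hunk 7: at line 4 remove [uuqa,pafpu] add [iuwrp] -> 12 lines: pnj wff bswi cueux uuec iuwrp fejf qyanq jqws xap sxez wqe

Answer: pnj
wff
bswi
cueux
uuec
iuwrp
fejf
qyanq
jqws
xap
sxez
wqe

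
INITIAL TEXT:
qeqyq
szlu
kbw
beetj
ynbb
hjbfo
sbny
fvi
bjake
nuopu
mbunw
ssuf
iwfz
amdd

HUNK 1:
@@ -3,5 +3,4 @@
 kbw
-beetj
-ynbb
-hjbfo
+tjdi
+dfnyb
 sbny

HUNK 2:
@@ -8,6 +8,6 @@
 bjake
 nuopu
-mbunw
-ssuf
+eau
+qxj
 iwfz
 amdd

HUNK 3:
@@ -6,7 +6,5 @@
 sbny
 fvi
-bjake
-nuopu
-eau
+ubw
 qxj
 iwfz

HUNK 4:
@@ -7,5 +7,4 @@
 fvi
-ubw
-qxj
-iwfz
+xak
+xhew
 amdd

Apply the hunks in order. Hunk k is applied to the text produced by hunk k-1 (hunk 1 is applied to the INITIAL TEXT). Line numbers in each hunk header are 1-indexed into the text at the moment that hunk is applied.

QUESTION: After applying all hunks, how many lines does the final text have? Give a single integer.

Answer: 10

Derivation:
Hunk 1: at line 3 remove [beetj,ynbb,hjbfo] add [tjdi,dfnyb] -> 13 lines: qeqyq szlu kbw tjdi dfnyb sbny fvi bjake nuopu mbunw ssuf iwfz amdd
Hunk 2: at line 8 remove [mbunw,ssuf] add [eau,qxj] -> 13 lines: qeqyq szlu kbw tjdi dfnyb sbny fvi bjake nuopu eau qxj iwfz amdd
Hunk 3: at line 6 remove [bjake,nuopu,eau] add [ubw] -> 11 lines: qeqyq szlu kbw tjdi dfnyb sbny fvi ubw qxj iwfz amdd
Hunk 4: at line 7 remove [ubw,qxj,iwfz] add [xak,xhew] -> 10 lines: qeqyq szlu kbw tjdi dfnyb sbny fvi xak xhew amdd
Final line count: 10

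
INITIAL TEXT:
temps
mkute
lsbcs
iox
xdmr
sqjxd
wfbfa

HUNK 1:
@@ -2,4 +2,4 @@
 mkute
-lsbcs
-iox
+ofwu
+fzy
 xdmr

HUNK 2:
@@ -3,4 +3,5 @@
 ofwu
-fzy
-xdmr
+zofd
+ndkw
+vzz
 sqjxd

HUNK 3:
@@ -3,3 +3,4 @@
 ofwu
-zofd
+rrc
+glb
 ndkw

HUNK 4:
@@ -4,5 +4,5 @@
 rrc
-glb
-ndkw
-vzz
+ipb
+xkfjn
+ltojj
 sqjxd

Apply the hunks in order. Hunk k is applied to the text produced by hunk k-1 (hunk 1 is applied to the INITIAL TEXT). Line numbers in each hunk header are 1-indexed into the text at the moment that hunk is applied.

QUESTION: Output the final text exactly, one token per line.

Hunk 1: at line 2 remove [lsbcs,iox] add [ofwu,fzy] -> 7 lines: temps mkute ofwu fzy xdmr sqjxd wfbfa
Hunk 2: at line 3 remove [fzy,xdmr] add [zofd,ndkw,vzz] -> 8 lines: temps mkute ofwu zofd ndkw vzz sqjxd wfbfa
Hunk 3: at line 3 remove [zofd] add [rrc,glb] -> 9 lines: temps mkute ofwu rrc glb ndkw vzz sqjxd wfbfa
Hunk 4: at line 4 remove [glb,ndkw,vzz] add [ipb,xkfjn,ltojj] -> 9 lines: temps mkute ofwu rrc ipb xkfjn ltojj sqjxd wfbfa

Answer: temps
mkute
ofwu
rrc
ipb
xkfjn
ltojj
sqjxd
wfbfa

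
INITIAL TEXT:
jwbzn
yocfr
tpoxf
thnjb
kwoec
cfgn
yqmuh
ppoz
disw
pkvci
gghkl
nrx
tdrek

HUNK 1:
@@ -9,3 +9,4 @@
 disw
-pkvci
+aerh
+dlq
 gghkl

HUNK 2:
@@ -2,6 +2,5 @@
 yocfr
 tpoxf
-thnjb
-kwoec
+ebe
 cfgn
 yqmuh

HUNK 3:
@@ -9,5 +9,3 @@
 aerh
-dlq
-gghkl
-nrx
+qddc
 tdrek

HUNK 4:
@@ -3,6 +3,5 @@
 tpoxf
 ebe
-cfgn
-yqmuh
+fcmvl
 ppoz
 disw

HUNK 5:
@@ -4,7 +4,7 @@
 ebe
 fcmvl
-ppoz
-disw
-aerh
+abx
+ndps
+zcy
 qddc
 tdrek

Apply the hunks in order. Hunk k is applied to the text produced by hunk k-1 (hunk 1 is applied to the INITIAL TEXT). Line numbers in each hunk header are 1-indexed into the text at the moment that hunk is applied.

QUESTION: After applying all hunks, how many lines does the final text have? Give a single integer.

Answer: 10

Derivation:
Hunk 1: at line 9 remove [pkvci] add [aerh,dlq] -> 14 lines: jwbzn yocfr tpoxf thnjb kwoec cfgn yqmuh ppoz disw aerh dlq gghkl nrx tdrek
Hunk 2: at line 2 remove [thnjb,kwoec] add [ebe] -> 13 lines: jwbzn yocfr tpoxf ebe cfgn yqmuh ppoz disw aerh dlq gghkl nrx tdrek
Hunk 3: at line 9 remove [dlq,gghkl,nrx] add [qddc] -> 11 lines: jwbzn yocfr tpoxf ebe cfgn yqmuh ppoz disw aerh qddc tdrek
Hunk 4: at line 3 remove [cfgn,yqmuh] add [fcmvl] -> 10 lines: jwbzn yocfr tpoxf ebe fcmvl ppoz disw aerh qddc tdrek
Hunk 5: at line 4 remove [ppoz,disw,aerh] add [abx,ndps,zcy] -> 10 lines: jwbzn yocfr tpoxf ebe fcmvl abx ndps zcy qddc tdrek
Final line count: 10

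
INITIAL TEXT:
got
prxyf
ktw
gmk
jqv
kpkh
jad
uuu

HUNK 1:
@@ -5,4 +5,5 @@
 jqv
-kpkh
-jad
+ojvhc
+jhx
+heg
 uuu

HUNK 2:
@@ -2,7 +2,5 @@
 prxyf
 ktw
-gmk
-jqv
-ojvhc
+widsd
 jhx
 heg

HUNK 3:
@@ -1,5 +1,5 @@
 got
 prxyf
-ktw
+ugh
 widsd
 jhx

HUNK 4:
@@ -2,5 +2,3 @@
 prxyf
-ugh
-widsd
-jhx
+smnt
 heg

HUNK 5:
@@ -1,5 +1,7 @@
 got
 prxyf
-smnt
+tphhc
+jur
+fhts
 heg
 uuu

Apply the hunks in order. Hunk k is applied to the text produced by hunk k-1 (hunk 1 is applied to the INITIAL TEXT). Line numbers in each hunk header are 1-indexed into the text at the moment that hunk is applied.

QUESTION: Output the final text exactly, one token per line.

Hunk 1: at line 5 remove [kpkh,jad] add [ojvhc,jhx,heg] -> 9 lines: got prxyf ktw gmk jqv ojvhc jhx heg uuu
Hunk 2: at line 2 remove [gmk,jqv,ojvhc] add [widsd] -> 7 lines: got prxyf ktw widsd jhx heg uuu
Hunk 3: at line 1 remove [ktw] add [ugh] -> 7 lines: got prxyf ugh widsd jhx heg uuu
Hunk 4: at line 2 remove [ugh,widsd,jhx] add [smnt] -> 5 lines: got prxyf smnt heg uuu
Hunk 5: at line 1 remove [smnt] add [tphhc,jur,fhts] -> 7 lines: got prxyf tphhc jur fhts heg uuu

Answer: got
prxyf
tphhc
jur
fhts
heg
uuu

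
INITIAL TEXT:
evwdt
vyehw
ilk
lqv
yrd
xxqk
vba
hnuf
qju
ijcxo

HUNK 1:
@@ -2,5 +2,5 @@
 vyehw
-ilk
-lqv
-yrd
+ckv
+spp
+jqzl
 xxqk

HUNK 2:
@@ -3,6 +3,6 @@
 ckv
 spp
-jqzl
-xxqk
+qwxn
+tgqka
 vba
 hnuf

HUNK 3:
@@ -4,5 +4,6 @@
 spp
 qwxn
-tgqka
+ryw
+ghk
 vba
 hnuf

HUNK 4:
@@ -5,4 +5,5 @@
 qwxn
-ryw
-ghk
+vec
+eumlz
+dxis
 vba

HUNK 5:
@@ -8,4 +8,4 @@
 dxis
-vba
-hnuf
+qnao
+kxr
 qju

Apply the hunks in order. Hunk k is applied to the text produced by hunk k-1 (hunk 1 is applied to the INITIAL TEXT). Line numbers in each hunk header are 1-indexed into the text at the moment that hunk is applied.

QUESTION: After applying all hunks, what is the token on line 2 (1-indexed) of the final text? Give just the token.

Answer: vyehw

Derivation:
Hunk 1: at line 2 remove [ilk,lqv,yrd] add [ckv,spp,jqzl] -> 10 lines: evwdt vyehw ckv spp jqzl xxqk vba hnuf qju ijcxo
Hunk 2: at line 3 remove [jqzl,xxqk] add [qwxn,tgqka] -> 10 lines: evwdt vyehw ckv spp qwxn tgqka vba hnuf qju ijcxo
Hunk 3: at line 4 remove [tgqka] add [ryw,ghk] -> 11 lines: evwdt vyehw ckv spp qwxn ryw ghk vba hnuf qju ijcxo
Hunk 4: at line 5 remove [ryw,ghk] add [vec,eumlz,dxis] -> 12 lines: evwdt vyehw ckv spp qwxn vec eumlz dxis vba hnuf qju ijcxo
Hunk 5: at line 8 remove [vba,hnuf] add [qnao,kxr] -> 12 lines: evwdt vyehw ckv spp qwxn vec eumlz dxis qnao kxr qju ijcxo
Final line 2: vyehw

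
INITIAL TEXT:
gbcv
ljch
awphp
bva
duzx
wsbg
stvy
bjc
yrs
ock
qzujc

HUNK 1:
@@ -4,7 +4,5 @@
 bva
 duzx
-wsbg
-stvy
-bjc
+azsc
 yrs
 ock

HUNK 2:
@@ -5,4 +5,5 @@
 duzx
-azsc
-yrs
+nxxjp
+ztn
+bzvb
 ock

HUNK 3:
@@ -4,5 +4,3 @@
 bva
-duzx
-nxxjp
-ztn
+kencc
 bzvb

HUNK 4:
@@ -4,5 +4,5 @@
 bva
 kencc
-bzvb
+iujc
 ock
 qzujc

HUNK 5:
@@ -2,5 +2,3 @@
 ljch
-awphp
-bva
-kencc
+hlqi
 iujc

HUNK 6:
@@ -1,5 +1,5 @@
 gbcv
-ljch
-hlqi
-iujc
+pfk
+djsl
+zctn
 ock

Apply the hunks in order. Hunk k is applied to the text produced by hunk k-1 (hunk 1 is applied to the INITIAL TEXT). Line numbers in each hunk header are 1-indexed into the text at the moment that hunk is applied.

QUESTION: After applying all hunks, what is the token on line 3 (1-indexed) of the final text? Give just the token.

Answer: djsl

Derivation:
Hunk 1: at line 4 remove [wsbg,stvy,bjc] add [azsc] -> 9 lines: gbcv ljch awphp bva duzx azsc yrs ock qzujc
Hunk 2: at line 5 remove [azsc,yrs] add [nxxjp,ztn,bzvb] -> 10 lines: gbcv ljch awphp bva duzx nxxjp ztn bzvb ock qzujc
Hunk 3: at line 4 remove [duzx,nxxjp,ztn] add [kencc] -> 8 lines: gbcv ljch awphp bva kencc bzvb ock qzujc
Hunk 4: at line 4 remove [bzvb] add [iujc] -> 8 lines: gbcv ljch awphp bva kencc iujc ock qzujc
Hunk 5: at line 2 remove [awphp,bva,kencc] add [hlqi] -> 6 lines: gbcv ljch hlqi iujc ock qzujc
Hunk 6: at line 1 remove [ljch,hlqi,iujc] add [pfk,djsl,zctn] -> 6 lines: gbcv pfk djsl zctn ock qzujc
Final line 3: djsl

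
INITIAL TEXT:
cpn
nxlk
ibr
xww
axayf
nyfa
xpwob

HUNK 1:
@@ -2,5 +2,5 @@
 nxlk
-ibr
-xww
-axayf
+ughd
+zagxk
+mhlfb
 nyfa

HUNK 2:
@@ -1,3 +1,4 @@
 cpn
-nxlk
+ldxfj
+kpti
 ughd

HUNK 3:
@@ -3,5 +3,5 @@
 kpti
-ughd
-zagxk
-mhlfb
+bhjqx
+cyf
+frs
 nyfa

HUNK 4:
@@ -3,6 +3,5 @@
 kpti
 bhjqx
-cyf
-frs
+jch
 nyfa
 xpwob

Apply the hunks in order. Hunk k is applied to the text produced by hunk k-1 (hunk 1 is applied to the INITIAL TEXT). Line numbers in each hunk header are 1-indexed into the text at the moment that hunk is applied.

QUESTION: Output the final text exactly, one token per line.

Answer: cpn
ldxfj
kpti
bhjqx
jch
nyfa
xpwob

Derivation:
Hunk 1: at line 2 remove [ibr,xww,axayf] add [ughd,zagxk,mhlfb] -> 7 lines: cpn nxlk ughd zagxk mhlfb nyfa xpwob
Hunk 2: at line 1 remove [nxlk] add [ldxfj,kpti] -> 8 lines: cpn ldxfj kpti ughd zagxk mhlfb nyfa xpwob
Hunk 3: at line 3 remove [ughd,zagxk,mhlfb] add [bhjqx,cyf,frs] -> 8 lines: cpn ldxfj kpti bhjqx cyf frs nyfa xpwob
Hunk 4: at line 3 remove [cyf,frs] add [jch] -> 7 lines: cpn ldxfj kpti bhjqx jch nyfa xpwob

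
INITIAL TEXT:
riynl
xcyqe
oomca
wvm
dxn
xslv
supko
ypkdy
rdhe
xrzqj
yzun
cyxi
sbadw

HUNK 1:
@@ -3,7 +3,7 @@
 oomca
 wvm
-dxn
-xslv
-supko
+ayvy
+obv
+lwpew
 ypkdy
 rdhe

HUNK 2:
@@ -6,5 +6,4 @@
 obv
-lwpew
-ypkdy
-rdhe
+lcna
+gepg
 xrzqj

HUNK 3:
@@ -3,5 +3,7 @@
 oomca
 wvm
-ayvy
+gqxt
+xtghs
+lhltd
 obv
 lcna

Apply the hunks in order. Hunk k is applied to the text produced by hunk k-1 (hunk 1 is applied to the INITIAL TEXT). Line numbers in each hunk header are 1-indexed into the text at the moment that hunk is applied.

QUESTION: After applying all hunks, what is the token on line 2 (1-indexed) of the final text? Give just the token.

Answer: xcyqe

Derivation:
Hunk 1: at line 3 remove [dxn,xslv,supko] add [ayvy,obv,lwpew] -> 13 lines: riynl xcyqe oomca wvm ayvy obv lwpew ypkdy rdhe xrzqj yzun cyxi sbadw
Hunk 2: at line 6 remove [lwpew,ypkdy,rdhe] add [lcna,gepg] -> 12 lines: riynl xcyqe oomca wvm ayvy obv lcna gepg xrzqj yzun cyxi sbadw
Hunk 3: at line 3 remove [ayvy] add [gqxt,xtghs,lhltd] -> 14 lines: riynl xcyqe oomca wvm gqxt xtghs lhltd obv lcna gepg xrzqj yzun cyxi sbadw
Final line 2: xcyqe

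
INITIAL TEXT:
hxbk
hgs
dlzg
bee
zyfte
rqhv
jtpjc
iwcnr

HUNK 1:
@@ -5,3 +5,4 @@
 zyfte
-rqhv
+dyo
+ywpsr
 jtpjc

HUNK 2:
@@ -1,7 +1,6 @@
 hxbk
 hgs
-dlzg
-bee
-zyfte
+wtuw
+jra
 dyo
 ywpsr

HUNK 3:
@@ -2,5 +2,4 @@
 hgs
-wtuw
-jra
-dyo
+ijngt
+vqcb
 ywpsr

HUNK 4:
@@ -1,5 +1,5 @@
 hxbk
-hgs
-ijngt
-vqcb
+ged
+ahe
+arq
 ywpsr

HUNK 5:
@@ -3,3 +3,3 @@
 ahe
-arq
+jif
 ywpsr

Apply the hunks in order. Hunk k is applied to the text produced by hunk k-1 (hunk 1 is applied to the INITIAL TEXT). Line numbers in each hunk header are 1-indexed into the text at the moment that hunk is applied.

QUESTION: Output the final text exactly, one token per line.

Answer: hxbk
ged
ahe
jif
ywpsr
jtpjc
iwcnr

Derivation:
Hunk 1: at line 5 remove [rqhv] add [dyo,ywpsr] -> 9 lines: hxbk hgs dlzg bee zyfte dyo ywpsr jtpjc iwcnr
Hunk 2: at line 1 remove [dlzg,bee,zyfte] add [wtuw,jra] -> 8 lines: hxbk hgs wtuw jra dyo ywpsr jtpjc iwcnr
Hunk 3: at line 2 remove [wtuw,jra,dyo] add [ijngt,vqcb] -> 7 lines: hxbk hgs ijngt vqcb ywpsr jtpjc iwcnr
Hunk 4: at line 1 remove [hgs,ijngt,vqcb] add [ged,ahe,arq] -> 7 lines: hxbk ged ahe arq ywpsr jtpjc iwcnr
Hunk 5: at line 3 remove [arq] add [jif] -> 7 lines: hxbk ged ahe jif ywpsr jtpjc iwcnr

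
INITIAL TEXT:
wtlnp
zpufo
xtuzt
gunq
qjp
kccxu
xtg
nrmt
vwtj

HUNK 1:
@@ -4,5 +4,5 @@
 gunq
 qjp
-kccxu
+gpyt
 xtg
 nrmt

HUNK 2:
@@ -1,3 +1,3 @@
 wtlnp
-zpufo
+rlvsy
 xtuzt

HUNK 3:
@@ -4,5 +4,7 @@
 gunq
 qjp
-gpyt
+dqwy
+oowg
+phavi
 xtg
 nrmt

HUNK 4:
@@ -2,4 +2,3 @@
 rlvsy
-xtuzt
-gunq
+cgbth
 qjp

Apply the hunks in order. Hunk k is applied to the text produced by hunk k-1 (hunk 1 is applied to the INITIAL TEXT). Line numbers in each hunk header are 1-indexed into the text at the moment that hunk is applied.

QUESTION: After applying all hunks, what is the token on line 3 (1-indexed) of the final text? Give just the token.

Answer: cgbth

Derivation:
Hunk 1: at line 4 remove [kccxu] add [gpyt] -> 9 lines: wtlnp zpufo xtuzt gunq qjp gpyt xtg nrmt vwtj
Hunk 2: at line 1 remove [zpufo] add [rlvsy] -> 9 lines: wtlnp rlvsy xtuzt gunq qjp gpyt xtg nrmt vwtj
Hunk 3: at line 4 remove [gpyt] add [dqwy,oowg,phavi] -> 11 lines: wtlnp rlvsy xtuzt gunq qjp dqwy oowg phavi xtg nrmt vwtj
Hunk 4: at line 2 remove [xtuzt,gunq] add [cgbth] -> 10 lines: wtlnp rlvsy cgbth qjp dqwy oowg phavi xtg nrmt vwtj
Final line 3: cgbth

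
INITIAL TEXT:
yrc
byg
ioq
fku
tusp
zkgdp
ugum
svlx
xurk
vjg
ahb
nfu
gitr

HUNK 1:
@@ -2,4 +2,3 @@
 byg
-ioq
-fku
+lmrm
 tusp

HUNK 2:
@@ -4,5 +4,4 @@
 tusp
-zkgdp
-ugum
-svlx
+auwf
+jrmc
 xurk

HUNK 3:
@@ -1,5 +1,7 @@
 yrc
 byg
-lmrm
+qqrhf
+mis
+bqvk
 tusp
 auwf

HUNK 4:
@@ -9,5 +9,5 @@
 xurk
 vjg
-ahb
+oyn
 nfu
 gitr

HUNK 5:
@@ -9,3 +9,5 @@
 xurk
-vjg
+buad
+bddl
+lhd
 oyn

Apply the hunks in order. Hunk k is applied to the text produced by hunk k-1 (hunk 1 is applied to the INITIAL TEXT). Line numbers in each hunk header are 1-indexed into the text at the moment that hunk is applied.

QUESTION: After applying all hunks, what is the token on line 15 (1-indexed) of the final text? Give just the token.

Answer: gitr

Derivation:
Hunk 1: at line 2 remove [ioq,fku] add [lmrm] -> 12 lines: yrc byg lmrm tusp zkgdp ugum svlx xurk vjg ahb nfu gitr
Hunk 2: at line 4 remove [zkgdp,ugum,svlx] add [auwf,jrmc] -> 11 lines: yrc byg lmrm tusp auwf jrmc xurk vjg ahb nfu gitr
Hunk 3: at line 1 remove [lmrm] add [qqrhf,mis,bqvk] -> 13 lines: yrc byg qqrhf mis bqvk tusp auwf jrmc xurk vjg ahb nfu gitr
Hunk 4: at line 9 remove [ahb] add [oyn] -> 13 lines: yrc byg qqrhf mis bqvk tusp auwf jrmc xurk vjg oyn nfu gitr
Hunk 5: at line 9 remove [vjg] add [buad,bddl,lhd] -> 15 lines: yrc byg qqrhf mis bqvk tusp auwf jrmc xurk buad bddl lhd oyn nfu gitr
Final line 15: gitr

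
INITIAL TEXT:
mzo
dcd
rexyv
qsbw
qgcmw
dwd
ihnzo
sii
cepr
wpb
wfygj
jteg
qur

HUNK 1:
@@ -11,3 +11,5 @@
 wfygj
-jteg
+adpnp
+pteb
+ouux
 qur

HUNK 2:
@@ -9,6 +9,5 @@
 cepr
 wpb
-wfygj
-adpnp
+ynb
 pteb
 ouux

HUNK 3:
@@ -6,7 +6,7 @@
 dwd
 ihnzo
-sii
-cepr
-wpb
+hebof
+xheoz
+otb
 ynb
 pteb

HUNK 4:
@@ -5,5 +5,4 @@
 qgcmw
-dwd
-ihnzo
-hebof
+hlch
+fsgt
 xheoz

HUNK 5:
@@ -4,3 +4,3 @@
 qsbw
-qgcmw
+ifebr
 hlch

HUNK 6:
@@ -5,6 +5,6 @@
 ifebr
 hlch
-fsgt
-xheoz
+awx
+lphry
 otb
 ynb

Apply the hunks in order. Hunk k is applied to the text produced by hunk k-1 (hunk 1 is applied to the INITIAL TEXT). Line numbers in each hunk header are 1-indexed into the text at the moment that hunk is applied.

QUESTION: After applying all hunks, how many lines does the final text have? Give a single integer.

Hunk 1: at line 11 remove [jteg] add [adpnp,pteb,ouux] -> 15 lines: mzo dcd rexyv qsbw qgcmw dwd ihnzo sii cepr wpb wfygj adpnp pteb ouux qur
Hunk 2: at line 9 remove [wfygj,adpnp] add [ynb] -> 14 lines: mzo dcd rexyv qsbw qgcmw dwd ihnzo sii cepr wpb ynb pteb ouux qur
Hunk 3: at line 6 remove [sii,cepr,wpb] add [hebof,xheoz,otb] -> 14 lines: mzo dcd rexyv qsbw qgcmw dwd ihnzo hebof xheoz otb ynb pteb ouux qur
Hunk 4: at line 5 remove [dwd,ihnzo,hebof] add [hlch,fsgt] -> 13 lines: mzo dcd rexyv qsbw qgcmw hlch fsgt xheoz otb ynb pteb ouux qur
Hunk 5: at line 4 remove [qgcmw] add [ifebr] -> 13 lines: mzo dcd rexyv qsbw ifebr hlch fsgt xheoz otb ynb pteb ouux qur
Hunk 6: at line 5 remove [fsgt,xheoz] add [awx,lphry] -> 13 lines: mzo dcd rexyv qsbw ifebr hlch awx lphry otb ynb pteb ouux qur
Final line count: 13

Answer: 13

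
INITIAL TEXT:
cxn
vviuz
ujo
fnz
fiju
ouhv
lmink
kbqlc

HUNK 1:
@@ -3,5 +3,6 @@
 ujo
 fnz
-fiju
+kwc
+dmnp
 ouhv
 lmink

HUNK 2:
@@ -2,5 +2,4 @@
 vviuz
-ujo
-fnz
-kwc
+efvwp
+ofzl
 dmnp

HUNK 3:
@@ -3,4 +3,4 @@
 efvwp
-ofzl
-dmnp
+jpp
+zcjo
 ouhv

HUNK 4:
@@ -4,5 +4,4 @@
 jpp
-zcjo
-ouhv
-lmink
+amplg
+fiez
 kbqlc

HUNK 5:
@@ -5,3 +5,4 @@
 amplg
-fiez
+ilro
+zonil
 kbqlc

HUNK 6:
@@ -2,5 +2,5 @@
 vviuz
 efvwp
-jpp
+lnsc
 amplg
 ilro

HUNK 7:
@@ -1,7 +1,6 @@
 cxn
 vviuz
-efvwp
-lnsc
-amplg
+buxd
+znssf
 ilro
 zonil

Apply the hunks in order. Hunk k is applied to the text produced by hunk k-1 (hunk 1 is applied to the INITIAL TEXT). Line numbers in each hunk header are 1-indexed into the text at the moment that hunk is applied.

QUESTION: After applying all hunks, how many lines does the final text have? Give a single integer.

Answer: 7

Derivation:
Hunk 1: at line 3 remove [fiju] add [kwc,dmnp] -> 9 lines: cxn vviuz ujo fnz kwc dmnp ouhv lmink kbqlc
Hunk 2: at line 2 remove [ujo,fnz,kwc] add [efvwp,ofzl] -> 8 lines: cxn vviuz efvwp ofzl dmnp ouhv lmink kbqlc
Hunk 3: at line 3 remove [ofzl,dmnp] add [jpp,zcjo] -> 8 lines: cxn vviuz efvwp jpp zcjo ouhv lmink kbqlc
Hunk 4: at line 4 remove [zcjo,ouhv,lmink] add [amplg,fiez] -> 7 lines: cxn vviuz efvwp jpp amplg fiez kbqlc
Hunk 5: at line 5 remove [fiez] add [ilro,zonil] -> 8 lines: cxn vviuz efvwp jpp amplg ilro zonil kbqlc
Hunk 6: at line 2 remove [jpp] add [lnsc] -> 8 lines: cxn vviuz efvwp lnsc amplg ilro zonil kbqlc
Hunk 7: at line 1 remove [efvwp,lnsc,amplg] add [buxd,znssf] -> 7 lines: cxn vviuz buxd znssf ilro zonil kbqlc
Final line count: 7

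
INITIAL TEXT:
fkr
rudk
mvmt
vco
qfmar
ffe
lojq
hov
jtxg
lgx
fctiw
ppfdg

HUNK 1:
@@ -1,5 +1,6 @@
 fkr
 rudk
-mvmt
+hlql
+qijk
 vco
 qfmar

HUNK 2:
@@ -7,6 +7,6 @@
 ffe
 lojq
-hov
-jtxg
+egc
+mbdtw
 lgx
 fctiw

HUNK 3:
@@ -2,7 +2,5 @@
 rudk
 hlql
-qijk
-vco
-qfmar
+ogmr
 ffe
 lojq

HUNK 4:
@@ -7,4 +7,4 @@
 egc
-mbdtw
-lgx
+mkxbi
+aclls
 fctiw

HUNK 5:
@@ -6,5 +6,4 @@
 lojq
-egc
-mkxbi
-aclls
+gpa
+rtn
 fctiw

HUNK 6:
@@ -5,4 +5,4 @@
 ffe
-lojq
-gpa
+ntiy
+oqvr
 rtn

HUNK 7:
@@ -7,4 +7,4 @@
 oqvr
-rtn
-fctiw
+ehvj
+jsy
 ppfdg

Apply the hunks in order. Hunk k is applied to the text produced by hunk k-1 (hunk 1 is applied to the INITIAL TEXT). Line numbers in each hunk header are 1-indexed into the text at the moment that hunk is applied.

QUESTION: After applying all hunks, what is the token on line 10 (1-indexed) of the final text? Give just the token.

Hunk 1: at line 1 remove [mvmt] add [hlql,qijk] -> 13 lines: fkr rudk hlql qijk vco qfmar ffe lojq hov jtxg lgx fctiw ppfdg
Hunk 2: at line 7 remove [hov,jtxg] add [egc,mbdtw] -> 13 lines: fkr rudk hlql qijk vco qfmar ffe lojq egc mbdtw lgx fctiw ppfdg
Hunk 3: at line 2 remove [qijk,vco,qfmar] add [ogmr] -> 11 lines: fkr rudk hlql ogmr ffe lojq egc mbdtw lgx fctiw ppfdg
Hunk 4: at line 7 remove [mbdtw,lgx] add [mkxbi,aclls] -> 11 lines: fkr rudk hlql ogmr ffe lojq egc mkxbi aclls fctiw ppfdg
Hunk 5: at line 6 remove [egc,mkxbi,aclls] add [gpa,rtn] -> 10 lines: fkr rudk hlql ogmr ffe lojq gpa rtn fctiw ppfdg
Hunk 6: at line 5 remove [lojq,gpa] add [ntiy,oqvr] -> 10 lines: fkr rudk hlql ogmr ffe ntiy oqvr rtn fctiw ppfdg
Hunk 7: at line 7 remove [rtn,fctiw] add [ehvj,jsy] -> 10 lines: fkr rudk hlql ogmr ffe ntiy oqvr ehvj jsy ppfdg
Final line 10: ppfdg

Answer: ppfdg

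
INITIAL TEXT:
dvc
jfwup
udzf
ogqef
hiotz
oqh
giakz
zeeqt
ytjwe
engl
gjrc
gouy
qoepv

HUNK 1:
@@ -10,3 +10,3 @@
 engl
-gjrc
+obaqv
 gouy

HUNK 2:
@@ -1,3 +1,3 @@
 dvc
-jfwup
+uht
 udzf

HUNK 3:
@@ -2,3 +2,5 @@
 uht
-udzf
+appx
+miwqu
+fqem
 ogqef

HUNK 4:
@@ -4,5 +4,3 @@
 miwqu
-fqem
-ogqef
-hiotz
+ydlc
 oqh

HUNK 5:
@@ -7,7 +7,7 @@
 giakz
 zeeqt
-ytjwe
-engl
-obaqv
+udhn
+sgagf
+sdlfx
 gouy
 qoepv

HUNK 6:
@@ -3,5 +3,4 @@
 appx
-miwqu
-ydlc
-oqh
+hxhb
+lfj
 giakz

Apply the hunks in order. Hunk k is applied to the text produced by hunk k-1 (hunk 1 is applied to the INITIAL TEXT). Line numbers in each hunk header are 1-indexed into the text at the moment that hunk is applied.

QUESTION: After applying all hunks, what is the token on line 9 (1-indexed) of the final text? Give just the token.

Answer: sgagf

Derivation:
Hunk 1: at line 10 remove [gjrc] add [obaqv] -> 13 lines: dvc jfwup udzf ogqef hiotz oqh giakz zeeqt ytjwe engl obaqv gouy qoepv
Hunk 2: at line 1 remove [jfwup] add [uht] -> 13 lines: dvc uht udzf ogqef hiotz oqh giakz zeeqt ytjwe engl obaqv gouy qoepv
Hunk 3: at line 2 remove [udzf] add [appx,miwqu,fqem] -> 15 lines: dvc uht appx miwqu fqem ogqef hiotz oqh giakz zeeqt ytjwe engl obaqv gouy qoepv
Hunk 4: at line 4 remove [fqem,ogqef,hiotz] add [ydlc] -> 13 lines: dvc uht appx miwqu ydlc oqh giakz zeeqt ytjwe engl obaqv gouy qoepv
Hunk 5: at line 7 remove [ytjwe,engl,obaqv] add [udhn,sgagf,sdlfx] -> 13 lines: dvc uht appx miwqu ydlc oqh giakz zeeqt udhn sgagf sdlfx gouy qoepv
Hunk 6: at line 3 remove [miwqu,ydlc,oqh] add [hxhb,lfj] -> 12 lines: dvc uht appx hxhb lfj giakz zeeqt udhn sgagf sdlfx gouy qoepv
Final line 9: sgagf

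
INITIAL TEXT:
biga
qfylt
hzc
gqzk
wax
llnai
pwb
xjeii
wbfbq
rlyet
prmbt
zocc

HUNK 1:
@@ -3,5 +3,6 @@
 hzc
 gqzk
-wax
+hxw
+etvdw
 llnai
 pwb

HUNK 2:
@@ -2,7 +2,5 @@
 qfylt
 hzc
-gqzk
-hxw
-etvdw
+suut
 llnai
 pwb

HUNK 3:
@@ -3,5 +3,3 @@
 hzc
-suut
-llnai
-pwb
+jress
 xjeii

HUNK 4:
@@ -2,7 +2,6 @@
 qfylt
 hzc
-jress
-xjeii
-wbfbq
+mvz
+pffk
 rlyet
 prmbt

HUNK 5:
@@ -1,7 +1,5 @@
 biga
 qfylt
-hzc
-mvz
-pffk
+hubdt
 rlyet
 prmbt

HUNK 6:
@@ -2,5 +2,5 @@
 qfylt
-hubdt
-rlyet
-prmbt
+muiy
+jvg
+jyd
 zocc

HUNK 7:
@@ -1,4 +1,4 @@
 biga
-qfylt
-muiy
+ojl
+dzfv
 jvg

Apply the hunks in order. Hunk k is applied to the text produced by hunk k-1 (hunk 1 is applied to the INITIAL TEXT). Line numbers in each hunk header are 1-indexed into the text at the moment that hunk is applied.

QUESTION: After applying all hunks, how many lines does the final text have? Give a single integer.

Answer: 6

Derivation:
Hunk 1: at line 3 remove [wax] add [hxw,etvdw] -> 13 lines: biga qfylt hzc gqzk hxw etvdw llnai pwb xjeii wbfbq rlyet prmbt zocc
Hunk 2: at line 2 remove [gqzk,hxw,etvdw] add [suut] -> 11 lines: biga qfylt hzc suut llnai pwb xjeii wbfbq rlyet prmbt zocc
Hunk 3: at line 3 remove [suut,llnai,pwb] add [jress] -> 9 lines: biga qfylt hzc jress xjeii wbfbq rlyet prmbt zocc
Hunk 4: at line 2 remove [jress,xjeii,wbfbq] add [mvz,pffk] -> 8 lines: biga qfylt hzc mvz pffk rlyet prmbt zocc
Hunk 5: at line 1 remove [hzc,mvz,pffk] add [hubdt] -> 6 lines: biga qfylt hubdt rlyet prmbt zocc
Hunk 6: at line 2 remove [hubdt,rlyet,prmbt] add [muiy,jvg,jyd] -> 6 lines: biga qfylt muiy jvg jyd zocc
Hunk 7: at line 1 remove [qfylt,muiy] add [ojl,dzfv] -> 6 lines: biga ojl dzfv jvg jyd zocc
Final line count: 6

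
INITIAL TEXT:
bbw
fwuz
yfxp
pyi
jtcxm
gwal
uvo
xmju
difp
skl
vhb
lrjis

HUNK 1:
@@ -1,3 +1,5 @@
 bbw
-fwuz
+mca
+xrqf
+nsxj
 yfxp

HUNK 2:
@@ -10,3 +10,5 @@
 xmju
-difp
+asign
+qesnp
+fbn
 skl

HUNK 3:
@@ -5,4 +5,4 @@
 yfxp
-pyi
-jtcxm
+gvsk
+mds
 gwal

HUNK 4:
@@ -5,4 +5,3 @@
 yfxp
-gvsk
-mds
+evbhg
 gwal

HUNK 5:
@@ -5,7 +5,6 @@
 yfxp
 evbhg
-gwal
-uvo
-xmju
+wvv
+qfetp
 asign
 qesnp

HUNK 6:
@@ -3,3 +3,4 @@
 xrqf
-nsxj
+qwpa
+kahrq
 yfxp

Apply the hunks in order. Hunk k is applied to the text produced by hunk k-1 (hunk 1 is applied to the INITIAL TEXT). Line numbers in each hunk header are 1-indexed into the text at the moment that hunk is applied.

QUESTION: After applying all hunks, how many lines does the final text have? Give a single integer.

Answer: 15

Derivation:
Hunk 1: at line 1 remove [fwuz] add [mca,xrqf,nsxj] -> 14 lines: bbw mca xrqf nsxj yfxp pyi jtcxm gwal uvo xmju difp skl vhb lrjis
Hunk 2: at line 10 remove [difp] add [asign,qesnp,fbn] -> 16 lines: bbw mca xrqf nsxj yfxp pyi jtcxm gwal uvo xmju asign qesnp fbn skl vhb lrjis
Hunk 3: at line 5 remove [pyi,jtcxm] add [gvsk,mds] -> 16 lines: bbw mca xrqf nsxj yfxp gvsk mds gwal uvo xmju asign qesnp fbn skl vhb lrjis
Hunk 4: at line 5 remove [gvsk,mds] add [evbhg] -> 15 lines: bbw mca xrqf nsxj yfxp evbhg gwal uvo xmju asign qesnp fbn skl vhb lrjis
Hunk 5: at line 5 remove [gwal,uvo,xmju] add [wvv,qfetp] -> 14 lines: bbw mca xrqf nsxj yfxp evbhg wvv qfetp asign qesnp fbn skl vhb lrjis
Hunk 6: at line 3 remove [nsxj] add [qwpa,kahrq] -> 15 lines: bbw mca xrqf qwpa kahrq yfxp evbhg wvv qfetp asign qesnp fbn skl vhb lrjis
Final line count: 15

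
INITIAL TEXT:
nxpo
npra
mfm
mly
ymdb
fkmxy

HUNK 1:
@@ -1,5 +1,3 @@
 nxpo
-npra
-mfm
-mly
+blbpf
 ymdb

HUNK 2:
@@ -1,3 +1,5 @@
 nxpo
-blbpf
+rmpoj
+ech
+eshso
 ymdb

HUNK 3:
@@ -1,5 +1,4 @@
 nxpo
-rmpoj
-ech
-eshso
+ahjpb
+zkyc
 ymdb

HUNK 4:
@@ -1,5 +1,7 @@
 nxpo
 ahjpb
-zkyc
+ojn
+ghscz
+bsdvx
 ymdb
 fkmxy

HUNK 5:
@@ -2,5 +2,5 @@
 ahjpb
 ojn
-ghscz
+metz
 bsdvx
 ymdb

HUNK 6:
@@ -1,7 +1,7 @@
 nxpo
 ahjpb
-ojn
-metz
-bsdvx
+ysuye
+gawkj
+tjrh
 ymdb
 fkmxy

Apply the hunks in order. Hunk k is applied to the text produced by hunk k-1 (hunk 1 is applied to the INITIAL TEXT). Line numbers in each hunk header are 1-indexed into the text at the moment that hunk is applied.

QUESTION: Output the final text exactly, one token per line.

Hunk 1: at line 1 remove [npra,mfm,mly] add [blbpf] -> 4 lines: nxpo blbpf ymdb fkmxy
Hunk 2: at line 1 remove [blbpf] add [rmpoj,ech,eshso] -> 6 lines: nxpo rmpoj ech eshso ymdb fkmxy
Hunk 3: at line 1 remove [rmpoj,ech,eshso] add [ahjpb,zkyc] -> 5 lines: nxpo ahjpb zkyc ymdb fkmxy
Hunk 4: at line 1 remove [zkyc] add [ojn,ghscz,bsdvx] -> 7 lines: nxpo ahjpb ojn ghscz bsdvx ymdb fkmxy
Hunk 5: at line 2 remove [ghscz] add [metz] -> 7 lines: nxpo ahjpb ojn metz bsdvx ymdb fkmxy
Hunk 6: at line 1 remove [ojn,metz,bsdvx] add [ysuye,gawkj,tjrh] -> 7 lines: nxpo ahjpb ysuye gawkj tjrh ymdb fkmxy

Answer: nxpo
ahjpb
ysuye
gawkj
tjrh
ymdb
fkmxy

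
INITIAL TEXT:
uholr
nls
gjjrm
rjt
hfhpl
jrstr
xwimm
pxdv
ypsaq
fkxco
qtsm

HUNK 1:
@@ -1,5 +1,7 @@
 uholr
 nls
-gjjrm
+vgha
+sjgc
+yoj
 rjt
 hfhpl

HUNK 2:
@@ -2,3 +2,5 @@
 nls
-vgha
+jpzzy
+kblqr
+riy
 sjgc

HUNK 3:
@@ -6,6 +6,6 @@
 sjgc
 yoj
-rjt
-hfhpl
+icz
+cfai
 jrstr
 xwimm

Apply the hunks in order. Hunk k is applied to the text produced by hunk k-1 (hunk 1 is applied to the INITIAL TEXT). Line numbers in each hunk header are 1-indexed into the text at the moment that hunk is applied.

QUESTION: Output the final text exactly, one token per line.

Answer: uholr
nls
jpzzy
kblqr
riy
sjgc
yoj
icz
cfai
jrstr
xwimm
pxdv
ypsaq
fkxco
qtsm

Derivation:
Hunk 1: at line 1 remove [gjjrm] add [vgha,sjgc,yoj] -> 13 lines: uholr nls vgha sjgc yoj rjt hfhpl jrstr xwimm pxdv ypsaq fkxco qtsm
Hunk 2: at line 2 remove [vgha] add [jpzzy,kblqr,riy] -> 15 lines: uholr nls jpzzy kblqr riy sjgc yoj rjt hfhpl jrstr xwimm pxdv ypsaq fkxco qtsm
Hunk 3: at line 6 remove [rjt,hfhpl] add [icz,cfai] -> 15 lines: uholr nls jpzzy kblqr riy sjgc yoj icz cfai jrstr xwimm pxdv ypsaq fkxco qtsm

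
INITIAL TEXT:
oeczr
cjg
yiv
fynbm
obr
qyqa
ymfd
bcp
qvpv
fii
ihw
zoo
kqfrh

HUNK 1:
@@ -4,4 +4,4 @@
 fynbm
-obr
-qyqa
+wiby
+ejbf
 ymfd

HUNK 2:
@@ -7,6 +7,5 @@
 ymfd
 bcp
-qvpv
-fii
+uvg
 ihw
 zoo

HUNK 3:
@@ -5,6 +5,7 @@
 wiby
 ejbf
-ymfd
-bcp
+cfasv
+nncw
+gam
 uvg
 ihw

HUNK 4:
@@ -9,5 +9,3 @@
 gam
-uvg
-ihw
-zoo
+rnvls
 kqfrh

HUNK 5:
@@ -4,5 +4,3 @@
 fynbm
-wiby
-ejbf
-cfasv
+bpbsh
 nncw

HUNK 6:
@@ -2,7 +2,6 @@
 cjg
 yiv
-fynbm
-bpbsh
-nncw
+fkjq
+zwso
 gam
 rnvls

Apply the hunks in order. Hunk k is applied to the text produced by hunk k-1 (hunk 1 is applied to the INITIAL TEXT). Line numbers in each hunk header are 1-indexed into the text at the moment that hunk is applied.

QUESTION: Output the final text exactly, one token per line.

Answer: oeczr
cjg
yiv
fkjq
zwso
gam
rnvls
kqfrh

Derivation:
Hunk 1: at line 4 remove [obr,qyqa] add [wiby,ejbf] -> 13 lines: oeczr cjg yiv fynbm wiby ejbf ymfd bcp qvpv fii ihw zoo kqfrh
Hunk 2: at line 7 remove [qvpv,fii] add [uvg] -> 12 lines: oeczr cjg yiv fynbm wiby ejbf ymfd bcp uvg ihw zoo kqfrh
Hunk 3: at line 5 remove [ymfd,bcp] add [cfasv,nncw,gam] -> 13 lines: oeczr cjg yiv fynbm wiby ejbf cfasv nncw gam uvg ihw zoo kqfrh
Hunk 4: at line 9 remove [uvg,ihw,zoo] add [rnvls] -> 11 lines: oeczr cjg yiv fynbm wiby ejbf cfasv nncw gam rnvls kqfrh
Hunk 5: at line 4 remove [wiby,ejbf,cfasv] add [bpbsh] -> 9 lines: oeczr cjg yiv fynbm bpbsh nncw gam rnvls kqfrh
Hunk 6: at line 2 remove [fynbm,bpbsh,nncw] add [fkjq,zwso] -> 8 lines: oeczr cjg yiv fkjq zwso gam rnvls kqfrh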